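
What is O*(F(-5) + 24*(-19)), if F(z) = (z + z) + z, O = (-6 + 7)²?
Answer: -471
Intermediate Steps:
O = 1 (O = 1² = 1)
F(z) = 3*z (F(z) = 2*z + z = 3*z)
O*(F(-5) + 24*(-19)) = 1*(3*(-5) + 24*(-19)) = 1*(-15 - 456) = 1*(-471) = -471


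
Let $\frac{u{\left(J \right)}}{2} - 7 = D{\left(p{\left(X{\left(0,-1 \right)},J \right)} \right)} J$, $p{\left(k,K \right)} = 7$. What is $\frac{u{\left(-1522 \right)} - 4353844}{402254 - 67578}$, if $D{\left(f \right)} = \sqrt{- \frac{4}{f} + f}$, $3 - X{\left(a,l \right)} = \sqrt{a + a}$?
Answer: $- \frac{2176915}{167338} - \frac{2283 \sqrt{35}}{585683} \approx -13.032$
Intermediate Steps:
$X{\left(a,l \right)} = 3 - \sqrt{2} \sqrt{a}$ ($X{\left(a,l \right)} = 3 - \sqrt{a + a} = 3 - \sqrt{2 a} = 3 - \sqrt{2} \sqrt{a}$)
$D{\left(f \right)} = \sqrt{f - \frac{4}{f}}$
$u{\left(J \right)} = 14 + \frac{6 J \sqrt{35}}{7}$ ($u{\left(J \right)} = 14 + 2 \sqrt{7 - \frac{4}{7}} J = 14 + 2 \sqrt{\frac{45}{7}} J = 14 + 2 \frac{3 \sqrt{35}}{7} J = 14 + 2 \frac{3 J \sqrt{35}}{7} = 14 + \frac{6 J \sqrt{35}}{7}$)
$\frac{u{\left(-1522 \right)} - 4353844}{402254 - 67578} = \frac{\left(14 + \frac{6}{7} \left(-1522\right) \sqrt{35}\right) - 4353844}{402254 - 67578} = \frac{\left(14 - \frac{9132 \sqrt{35}}{7}\right) - 4353844}{334676} = \left(-4353830 - \frac{9132 \sqrt{35}}{7}\right) \frac{1}{334676} = - \frac{2176915}{167338} - \frac{2283 \sqrt{35}}{585683}$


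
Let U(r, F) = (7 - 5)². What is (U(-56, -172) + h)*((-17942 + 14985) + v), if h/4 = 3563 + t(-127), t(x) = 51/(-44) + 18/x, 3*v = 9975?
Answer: 7326277584/1397 ≈ 5.2443e+6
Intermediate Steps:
v = 3325 (v = (⅓)*9975 = 3325)
U(r, F) = 4 (U(r, F) = 2² = 4)
t(x) = -51/44 + 18/x (t(x) = 51*(-1/44) + 18/x = -51/44 + 18/x)
h = 19902775/1397 (h = 4*(3563 + (-51/44 + 18/(-127))) = 4*(3563 + (-51/44 + 18*(-1/127))) = 4*(3563 + (-51/44 - 18/127)) = 4*(3563 - 7269/5588) = 4*(19902775/5588) = 19902775/1397 ≈ 14247.)
(U(-56, -172) + h)*((-17942 + 14985) + v) = (4 + 19902775/1397)*((-17942 + 14985) + 3325) = 19908363*(-2957 + 3325)/1397 = (19908363/1397)*368 = 7326277584/1397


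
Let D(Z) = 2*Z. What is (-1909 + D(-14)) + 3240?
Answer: 1303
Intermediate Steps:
(-1909 + D(-14)) + 3240 = (-1909 + 2*(-14)) + 3240 = (-1909 - 28) + 3240 = -1937 + 3240 = 1303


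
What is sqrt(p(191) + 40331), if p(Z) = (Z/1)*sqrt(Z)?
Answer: sqrt(40331 + 191*sqrt(191)) ≈ 207.29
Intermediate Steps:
p(Z) = Z**(3/2) (p(Z) = (Z*1)*sqrt(Z) = Z*sqrt(Z) = Z**(3/2))
sqrt(p(191) + 40331) = sqrt(191**(3/2) + 40331) = sqrt(191*sqrt(191) + 40331) = sqrt(40331 + 191*sqrt(191))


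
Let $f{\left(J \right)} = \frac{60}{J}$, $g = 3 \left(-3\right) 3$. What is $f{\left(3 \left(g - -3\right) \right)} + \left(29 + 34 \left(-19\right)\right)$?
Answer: $- \frac{3707}{6} \approx -617.83$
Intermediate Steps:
$g = -27$ ($g = \left(-9\right) 3 = -27$)
$f{\left(3 \left(g - -3\right) \right)} + \left(29 + 34 \left(-19\right)\right) = \frac{60}{3 \left(-27 - -3\right)} + \left(29 + 34 \left(-19\right)\right) = \frac{60}{3 \left(-27 + 3\right)} + \left(29 - 646\right) = \frac{60}{3 \left(-24\right)} - 617 = \frac{60}{-72} - 617 = 60 \left(- \frac{1}{72}\right) - 617 = - \frac{5}{6} - 617 = - \frac{3707}{6}$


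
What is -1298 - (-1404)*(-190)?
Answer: -268058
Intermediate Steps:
-1298 - (-1404)*(-190) = -1298 - 1404*190 = -1298 - 266760 = -268058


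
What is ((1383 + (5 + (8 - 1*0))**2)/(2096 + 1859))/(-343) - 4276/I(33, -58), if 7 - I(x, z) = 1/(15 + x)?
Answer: -55686554608/90889855 ≈ -612.68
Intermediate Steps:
I(x, z) = 7 - 1/(15 + x)
((1383 + (5 + (8 - 1*0))**2)/(2096 + 1859))/(-343) - 4276/I(33, -58) = ((1383 + (5 + (8 - 1*0))**2)/(2096 + 1859))/(-343) - 4276*(15 + 33)/(104 + 7*33) = ((1383 + (5 + (8 + 0))**2)/3955)*(-1/343) - 4276*48/(104 + 231) = ((1383 + (5 + 8)**2)*(1/3955))*(-1/343) - 4276/((1/48)*335) = ((1383 + 13**2)*(1/3955))*(-1/343) - 4276/335/48 = ((1383 + 169)*(1/3955))*(-1/343) - 4276*48/335 = (1552*(1/3955))*(-1/343) - 205248/335 = (1552/3955)*(-1/343) - 205248/335 = -1552/1356565 - 205248/335 = -55686554608/90889855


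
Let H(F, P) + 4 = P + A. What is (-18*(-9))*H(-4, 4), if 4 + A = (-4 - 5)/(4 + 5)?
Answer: -810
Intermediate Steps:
A = -5 (A = -4 + (-4 - 5)/(4 + 5) = -4 - 9/9 = -4 - 9*⅑ = -4 - 1 = -5)
H(F, P) = -9 + P (H(F, P) = -4 + (P - 5) = -4 + (-5 + P) = -9 + P)
(-18*(-9))*H(-4, 4) = (-18*(-9))*(-9 + 4) = 162*(-5) = -810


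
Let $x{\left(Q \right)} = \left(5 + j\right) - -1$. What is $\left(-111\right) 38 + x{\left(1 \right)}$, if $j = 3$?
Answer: $-4209$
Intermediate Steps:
$x{\left(Q \right)} = 9$ ($x{\left(Q \right)} = \left(5 + 3\right) - -1 = 8 + 1 = 9$)
$\left(-111\right) 38 + x{\left(1 \right)} = \left(-111\right) 38 + 9 = -4218 + 9 = -4209$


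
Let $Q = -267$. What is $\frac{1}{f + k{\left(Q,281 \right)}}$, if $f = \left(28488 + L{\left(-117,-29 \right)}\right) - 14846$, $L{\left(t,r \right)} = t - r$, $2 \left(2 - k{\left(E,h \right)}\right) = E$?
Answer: $\frac{2}{27379} \approx 7.3049 \cdot 10^{-5}$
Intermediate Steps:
$k{\left(E,h \right)} = 2 - \frac{E}{2}$
$f = 13554$ ($f = \left(28488 - 88\right) - 14846 = 28400 - 14846 = 13554$)
$\frac{1}{f + k{\left(Q,281 \right)}} = \frac{1}{13554 + \left(2 - - \frac{267}{2}\right)} = \frac{1}{13554 + \left(2 + \frac{267}{2}\right)} = \frac{1}{13554 + \frac{271}{2}} = \frac{1}{\frac{27379}{2}} = \frac{2}{27379}$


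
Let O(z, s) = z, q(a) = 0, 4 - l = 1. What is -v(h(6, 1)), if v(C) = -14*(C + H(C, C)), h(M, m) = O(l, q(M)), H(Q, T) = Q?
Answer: 84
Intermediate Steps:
l = 3 (l = 4 - 1*1 = 4 - 1 = 3)
h(M, m) = 3
v(C) = -28*C (v(C) = -14*(C + C) = -28*C)
-v(h(6, 1)) = -(-28)*3 = -1*(-84) = 84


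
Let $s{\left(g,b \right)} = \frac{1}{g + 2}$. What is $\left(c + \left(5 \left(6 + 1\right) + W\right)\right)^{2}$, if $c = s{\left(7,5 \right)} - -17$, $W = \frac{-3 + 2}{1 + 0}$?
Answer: $\frac{211600}{81} \approx 2612.3$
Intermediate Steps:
$s{\left(g,b \right)} = \frac{1}{2 + g}$
$W = -1$ ($W = - 1^{-1} = \left(-1\right) 1 = -1$)
$c = \frac{154}{9}$ ($c = \frac{1}{2 + 7} - -17 = \frac{1}{9} + 17 = \frac{154}{9} \approx 17.111$)
$\left(c + \left(5 \left(6 + 1\right) + W\right)\right)^{2} = \left(\frac{154}{9} - \left(1 - 5 \left(6 + 1\right)\right)\right)^{2} = \left(\frac{154}{9} + \left(5 \cdot 7 - 1\right)\right)^{2} = \left(\frac{154}{9} + \left(35 - 1\right)\right)^{2} = \left(\frac{154}{9} + 34\right)^{2} = \left(\frac{460}{9}\right)^{2} = \frac{211600}{81}$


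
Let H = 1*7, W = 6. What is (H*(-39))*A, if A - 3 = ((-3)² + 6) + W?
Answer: -6552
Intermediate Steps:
A = 24 (A = 3 + (((-3)² + 6) + 6) = 3 + ((9 + 6) + 6) = 3 + (15 + 6) = 3 + 21 = 24)
H = 7
(H*(-39))*A = (7*(-39))*24 = -273*24 = -6552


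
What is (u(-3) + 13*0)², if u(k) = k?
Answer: 9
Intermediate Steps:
(u(-3) + 13*0)² = (-3 + 13*0)² = (-3 + 0)² = (-3)² = 9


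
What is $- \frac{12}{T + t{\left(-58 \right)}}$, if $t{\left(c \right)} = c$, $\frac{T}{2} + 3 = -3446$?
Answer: $\frac{3}{1739} \approx 0.0017251$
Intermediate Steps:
$T = -6898$ ($T = -6 + 2 \left(-3446\right) = -6 - 6892 = -6898$)
$- \frac{12}{T + t{\left(-58 \right)}} = - \frac{12}{-6898 - 58} = - \frac{12}{-6956} = \left(-12\right) \left(- \frac{1}{6956}\right) = \frac{3}{1739}$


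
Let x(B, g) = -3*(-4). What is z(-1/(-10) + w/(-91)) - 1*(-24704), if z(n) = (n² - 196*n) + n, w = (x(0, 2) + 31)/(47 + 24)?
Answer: 103049716783911/4174452100 ≈ 24686.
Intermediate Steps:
x(B, g) = 12
w = 43/71 (w = (12 + 31)/(47 + 24) = 43/71 ≈ 0.60563)
z(n) = n² - 195*n
z(-1/(-10) + w/(-91)) - 1*(-24704) = (-1/(-10) + (43/71)/(-91))*(-195 + (-1/(-10) + (43/71)/(-91))) - 1*(-24704) = (-1*(-⅒) + (43/71)*(-1/91))*(-195 + (-1*(-⅒) + (43/71)*(-1/91))) + 24704 = (⅒ - 43/6461)*(-195 + (⅒ - 43/6461)) + 24704 = 6031*(-195 + 6031/64610)/64610 + 24704 = (6031/64610)*(-12592919/64610) + 24704 = -75947894489/4174452100 + 24704 = 103049716783911/4174452100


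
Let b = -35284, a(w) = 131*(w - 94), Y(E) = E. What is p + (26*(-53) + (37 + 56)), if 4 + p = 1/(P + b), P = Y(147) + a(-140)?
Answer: -84804600/65791 ≈ -1289.0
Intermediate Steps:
a(w) = -12314 + 131*w (a(w) = 131*(-94 + w) = -12314 + 131*w)
P = -30507 (P = 147 + (-12314 + 131*(-140)) = 147 + (-12314 - 18340) = 147 - 30654 = -30507)
p = -263165/65791 (p = -4 + 1/(-30507 - 35284) = -4 + 1/(-65791) = -4 - 1/65791 = -263165/65791 ≈ -4.0000)
p + (26*(-53) + (37 + 56)) = -263165/65791 + (26*(-53) + (37 + 56)) = -263165/65791 + (-1378 + 93) = -263165/65791 - 1285 = -84804600/65791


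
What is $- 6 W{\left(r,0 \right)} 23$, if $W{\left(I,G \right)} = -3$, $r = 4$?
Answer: $414$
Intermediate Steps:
$- 6 W{\left(r,0 \right)} 23 = \left(-6\right) \left(-3\right) 23 = 18 \cdot 23 = 414$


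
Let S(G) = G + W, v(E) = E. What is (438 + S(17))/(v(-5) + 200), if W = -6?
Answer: 449/195 ≈ 2.3026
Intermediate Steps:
S(G) = -6 + G (S(G) = G - 6 = -6 + G)
(438 + S(17))/(v(-5) + 200) = (438 + (-6 + 17))/(-5 + 200) = (438 + 11)/195 = 449*(1/195) = 449/195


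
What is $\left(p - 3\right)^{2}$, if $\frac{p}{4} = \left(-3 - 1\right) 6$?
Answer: $9801$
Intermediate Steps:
$p = -96$ ($p = 4 \left(-3 - 1\right) 6 = 4 \left(\left(-4\right) 6\right) = 4 \left(-24\right) = -96$)
$\left(p - 3\right)^{2} = \left(-96 - 3\right)^{2} = \left(-99\right)^{2} = 9801$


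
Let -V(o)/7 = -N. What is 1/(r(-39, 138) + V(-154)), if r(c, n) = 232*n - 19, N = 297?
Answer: 1/34076 ≈ 2.9346e-5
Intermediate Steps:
V(o) = 2079 (V(o) = -(-7)*297 = -7*(-297) = 2079)
r(c, n) = -19 + 232*n
1/(r(-39, 138) + V(-154)) = 1/((-19 + 232*138) + 2079) = 1/((-19 + 32016) + 2079) = 1/(31997 + 2079) = 1/34076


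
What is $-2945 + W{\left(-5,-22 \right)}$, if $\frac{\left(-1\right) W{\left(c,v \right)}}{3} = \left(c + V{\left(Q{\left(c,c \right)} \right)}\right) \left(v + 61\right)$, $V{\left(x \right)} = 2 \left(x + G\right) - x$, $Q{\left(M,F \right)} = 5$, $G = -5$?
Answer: $-1775$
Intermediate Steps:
$V{\left(x \right)} = -10 + x$ ($V{\left(x \right)} = 2 \left(x - 5\right) - x = 2 \left(-5 + x\right) - x = \left(-10 + 2 x\right) - x = -10 + x$)
$W{\left(c,v \right)} = - 3 \left(-5 + c\right) \left(61 + v\right)$ ($W{\left(c,v \right)} = - 3 \left(c + \left(-10 + 5\right)\right) \left(v + 61\right) = - 3 \left(c - 5\right) \left(61 + v\right) = - 3 \left(-5 + c\right) \left(61 + v\right)$)
$-2945 + W{\left(-5,-22 \right)} = -2945 + \left(915 - -915 + 15 \left(-22\right) - \left(-15\right) \left(-22\right)\right) = -2945 + \left(915 + 915 - 330 - 330\right) = -2945 + 1170 = -1775$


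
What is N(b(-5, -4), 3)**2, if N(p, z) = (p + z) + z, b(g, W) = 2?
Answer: 64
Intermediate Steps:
N(p, z) = p + 2*z
N(b(-5, -4), 3)**2 = (2 + 2*3)**2 = (2 + 6)**2 = 8**2 = 64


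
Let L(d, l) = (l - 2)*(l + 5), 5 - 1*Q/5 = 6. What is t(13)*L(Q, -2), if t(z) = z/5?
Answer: -156/5 ≈ -31.200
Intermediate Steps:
t(z) = z/5 (t(z) = z*(⅕) = z/5)
Q = -5 (Q = 25 - 5*6 = 25 - 30 = -5)
L(d, l) = (-2 + l)*(5 + l)
t(13)*L(Q, -2) = ((⅕)*13)*(-10 + (-2)² + 3*(-2)) = 13*(-10 + 4 - 6)/5 = (13/5)*(-12) = -156/5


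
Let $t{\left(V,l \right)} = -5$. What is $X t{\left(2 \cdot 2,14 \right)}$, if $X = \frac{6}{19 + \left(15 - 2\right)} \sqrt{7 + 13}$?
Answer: $- \frac{15 \sqrt{5}}{8} \approx -4.1926$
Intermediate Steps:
$X = \frac{3 \sqrt{5}}{8}$ ($X = \frac{6}{19 + 13} \sqrt{20} = \frac{6}{32} \cdot 2 \sqrt{5} = 6 \cdot \frac{1}{32} \cdot 2 \sqrt{5} = \frac{3 \cdot 2 \sqrt{5}}{16} = \frac{3 \sqrt{5}}{8} \approx 0.83853$)
$X t{\left(2 \cdot 2,14 \right)} = \frac{3 \sqrt{5}}{8} \left(-5\right) = - \frac{15 \sqrt{5}}{8}$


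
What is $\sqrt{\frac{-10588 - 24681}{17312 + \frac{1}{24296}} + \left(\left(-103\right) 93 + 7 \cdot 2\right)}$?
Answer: $\frac{i \sqrt{1692550018945806608357}}{420612353} \approx 97.811 i$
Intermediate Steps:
$\sqrt{\frac{-10588 - 24681}{17312 + \frac{1}{24296}} + \left(\left(-103\right) 93 + 7 \cdot 2\right)} = \sqrt{- \frac{35269}{17312 + \frac{1}{24296}} + \left(-9579 + 14\right)} = \sqrt{- \frac{35269}{\frac{420612353}{24296}} - 9565} = \sqrt{\left(-35269\right) \frac{24296}{420612353} - 9565} = \sqrt{- \frac{856895624}{420612353} - 9565} = \sqrt{- \frac{4024014052069}{420612353}} = \frac{i \sqrt{1692550018945806608357}}{420612353}$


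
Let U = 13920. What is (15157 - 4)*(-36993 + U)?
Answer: -349625169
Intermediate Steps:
(15157 - 4)*(-36993 + U) = (15157 - 4)*(-36993 + 13920) = 15153*(-23073) = -349625169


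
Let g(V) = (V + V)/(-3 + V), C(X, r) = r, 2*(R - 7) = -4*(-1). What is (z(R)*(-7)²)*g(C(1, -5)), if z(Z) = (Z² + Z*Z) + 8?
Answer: 20825/2 ≈ 10413.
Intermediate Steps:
R = 9 (R = 7 + (-4*(-1))/2 = 7 + (½)*4 = 7 + 2 = 9)
g(V) = 2*V/(-3 + V) (g(V) = (2*V)/(-3 + V) = 2*V/(-3 + V))
z(Z) = 8 + 2*Z² (z(Z) = (Z² + Z²) + 8 = 2*Z² + 8 = 8 + 2*Z²)
(z(R)*(-7)²)*g(C(1, -5)) = ((8 + 2*9²)*(-7)²)*(2*(-5)/(-3 - 5)) = ((8 + 2*81)*49)*(2*(-5)/(-8)) = ((8 + 162)*49)*(2*(-5)*(-⅛)) = (170*49)*(5/4) = 8330*(5/4) = 20825/2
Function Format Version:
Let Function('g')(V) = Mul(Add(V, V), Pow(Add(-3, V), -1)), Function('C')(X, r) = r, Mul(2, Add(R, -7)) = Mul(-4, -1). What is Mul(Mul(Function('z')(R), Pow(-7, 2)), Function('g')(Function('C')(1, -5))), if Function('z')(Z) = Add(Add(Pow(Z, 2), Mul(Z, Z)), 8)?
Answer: Rational(20825, 2) ≈ 10413.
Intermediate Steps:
R = 9 (R = Add(7, Mul(Rational(1, 2), Mul(-4, -1))) = Add(7, Mul(Rational(1, 2), 4)) = Add(7, 2) = 9)
Function('g')(V) = Mul(2, V, Pow(Add(-3, V), -1)) (Function('g')(V) = Mul(Mul(2, V), Pow(Add(-3, V), -1)) = Mul(2, V, Pow(Add(-3, V), -1)))
Function('z')(Z) = Add(8, Mul(2, Pow(Z, 2))) (Function('z')(Z) = Add(Add(Pow(Z, 2), Pow(Z, 2)), 8) = Add(Mul(2, Pow(Z, 2)), 8) = Add(8, Mul(2, Pow(Z, 2))))
Mul(Mul(Function('z')(R), Pow(-7, 2)), Function('g')(Function('C')(1, -5))) = Mul(Mul(Add(8, Mul(2, Pow(9, 2))), Pow(-7, 2)), Mul(2, -5, Pow(Add(-3, -5), -1))) = Mul(Mul(Add(8, Mul(2, 81)), 49), Mul(2, -5, Pow(-8, -1))) = Mul(Mul(Add(8, 162), 49), Mul(2, -5, Rational(-1, 8))) = Mul(Mul(170, 49), Rational(5, 4)) = Mul(8330, Rational(5, 4)) = Rational(20825, 2)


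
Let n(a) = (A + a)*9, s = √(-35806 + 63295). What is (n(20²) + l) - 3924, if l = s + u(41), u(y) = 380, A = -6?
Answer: 2 + 7*√561 ≈ 167.80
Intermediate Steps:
s = 7*√561 (s = √27489 = 7*√561 ≈ 165.80)
l = 380 + 7*√561 (l = 7*√561 + 380 = 380 + 7*√561 ≈ 545.80)
n(a) = -54 + 9*a (n(a) = (-6 + a)*9 = -54 + 9*a)
(n(20²) + l) - 3924 = ((-54 + 9*20²) + (380 + 7*√561)) - 3924 = ((-54 + 9*400) + (380 + 7*√561)) - 3924 = ((-54 + 3600) + (380 + 7*√561)) - 3924 = (3546 + (380 + 7*√561)) - 3924 = (3926 + 7*√561) - 3924 = 2 + 7*√561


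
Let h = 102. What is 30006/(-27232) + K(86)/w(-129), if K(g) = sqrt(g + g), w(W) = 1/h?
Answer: -15003/13616 + 204*sqrt(43) ≈ 1336.6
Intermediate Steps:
w(W) = 1/102
K(g) = sqrt(2)*sqrt(g) (K(g) = sqrt(2*g) = sqrt(2)*sqrt(g))
30006/(-27232) + K(86)/w(-129) = 30006/(-27232) + (sqrt(2)*sqrt(86))/(1/102) = 30006*(-1/27232) + (2*sqrt(43))*102 = -15003/13616 + 204*sqrt(43)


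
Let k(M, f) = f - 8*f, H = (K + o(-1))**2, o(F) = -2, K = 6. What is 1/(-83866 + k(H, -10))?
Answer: -1/83796 ≈ -1.1934e-5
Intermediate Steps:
H = 16 (H = (6 - 2)**2 = 4**2 = 16)
k(M, f) = -7*f
1/(-83866 + k(H, -10)) = 1/(-83866 - 7*(-10)) = 1/(-83866 + 70) = 1/(-83796) = -1/83796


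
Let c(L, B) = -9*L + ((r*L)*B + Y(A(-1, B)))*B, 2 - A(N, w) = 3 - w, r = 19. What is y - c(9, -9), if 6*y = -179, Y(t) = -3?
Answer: -82961/6 ≈ -13827.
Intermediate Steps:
A(N, w) = -1 + w (A(N, w) = 2 - (3 - w) = 2 + (-3 + w) = -1 + w)
c(L, B) = -9*L + B*(-3 + 19*B*L) (c(L, B) = -9*L + ((19*L)*B - 3)*B = -9*L + (19*B*L - 3)*B = -9*L + (-3 + 19*B*L)*B = -9*L + B*(-3 + 19*B*L))
y = -179/6 (y = (1/6)*(-179) = -179/6 ≈ -29.833)
y - c(9, -9) = -179/6 - (-9*9 - 3*(-9) + 19*9*(-9)**2) = -179/6 - (-81 + 27 + 19*9*81) = -179/6 - (-81 + 27 + 13851) = -179/6 - 1*13797 = -179/6 - 13797 = -82961/6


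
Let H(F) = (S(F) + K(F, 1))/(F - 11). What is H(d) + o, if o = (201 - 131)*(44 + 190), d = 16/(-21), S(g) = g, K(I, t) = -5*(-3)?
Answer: 311197/19 ≈ 16379.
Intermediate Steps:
K(I, t) = 15
d = -16/21 (d = 16*(-1/21) = -16/21 ≈ -0.76190)
H(F) = (15 + F)/(-11 + F) (H(F) = (F + 15)/(F - 11) = (15 + F)/(-11 + F))
o = 16380 (o = 70*234 = 16380)
H(d) + o = (15 - 16/21)/(-11 - 16/21) + 16380 = (299/21)/(-247/21) + 16380 = -21/247*299/21 + 16380 = -23/19 + 16380 = 311197/19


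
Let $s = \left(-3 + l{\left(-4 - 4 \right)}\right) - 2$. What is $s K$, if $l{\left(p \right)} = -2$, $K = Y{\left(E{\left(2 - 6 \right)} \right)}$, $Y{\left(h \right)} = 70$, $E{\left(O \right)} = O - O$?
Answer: $-490$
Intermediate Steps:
$E{\left(O \right)} = 0$
$K = 70$
$s = -7$ ($s = \left(-3 - 2\right) - 2 = -5 - 2 = -7$)
$s K = \left(-7\right) 70 = -490$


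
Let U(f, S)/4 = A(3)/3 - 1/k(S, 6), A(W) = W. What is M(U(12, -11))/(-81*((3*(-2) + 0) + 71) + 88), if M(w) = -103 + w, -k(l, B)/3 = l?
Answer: 3271/170841 ≈ 0.019146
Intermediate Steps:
k(l, B) = -3*l
U(f, S) = 4 + 4/(3*S) (U(f, S) = 4*(3/3 - 1/((-3*S))) = 4*(3*(⅓) - (-1)/(3*S)) = 4*(1 + 1/(3*S)) = 4 + 4/(3*S))
M(U(12, -11))/(-81*((3*(-2) + 0) + 71) + 88) = (-103 + (4 + (4/3)/(-11)))/(-81*((3*(-2) + 0) + 71) + 88) = (-103 + (4 + (4/3)*(-1/11)))/(-81*((-6 + 0) + 71) + 88) = (-103 + (4 - 4/33))/(-81*(-6 + 71) + 88) = (-103 + 128/33)/(-81*65 + 88) = -3271/(33*(-5265 + 88)) = -3271/33/(-5177) = -3271/33*(-1/5177) = 3271/170841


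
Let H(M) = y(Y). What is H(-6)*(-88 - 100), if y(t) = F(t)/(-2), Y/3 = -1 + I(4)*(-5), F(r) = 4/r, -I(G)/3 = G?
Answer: 376/177 ≈ 2.1243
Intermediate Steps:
I(G) = -3*G
Y = 177 (Y = 3*(-1 - 3*4*(-5)) = 3*(-1 - 12*(-5)) = 3*(-1 + 60) = 3*59 = 177)
y(t) = -2/t (y(t) = (4/t)/(-2) = (4/t)*(-½) = -2/t)
H(M) = -2/177
H(-6)*(-88 - 100) = -2*(-88 - 100)/177 = -2/177*(-188) = 376/177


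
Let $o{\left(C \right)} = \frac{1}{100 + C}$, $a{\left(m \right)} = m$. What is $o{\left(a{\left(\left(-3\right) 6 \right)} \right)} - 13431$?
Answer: $- \frac{1101341}{82} \approx -13431.0$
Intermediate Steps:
$o{\left(a{\left(\left(-3\right) 6 \right)} \right)} - 13431 = \frac{1}{100 - 18} - 13431 = \frac{1}{82} - 13431 = - \frac{1101341}{82}$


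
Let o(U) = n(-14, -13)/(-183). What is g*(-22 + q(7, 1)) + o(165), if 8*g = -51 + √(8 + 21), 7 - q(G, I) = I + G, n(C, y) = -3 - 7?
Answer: 214739/1464 - 23*√29/8 ≈ 131.20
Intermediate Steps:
n(C, y) = -10
q(G, I) = 7 - G - I (q(G, I) = 7 - (I + G) = 7 - (G + I) = 7 + (-G - I) = 7 - G - I)
o(U) = 10/183 (o(U) = -10/(-183) = -10*(-1/183) = 10/183)
g = -51/8 + √29/8 (g = (-51 + √(8 + 21))/8 = (-51 + √29)/8 = -51/8 + √29/8 ≈ -5.7019)
g*(-22 + q(7, 1)) + o(165) = (-51/8 + √29/8)*(-22 + (7 - 1*7 - 1*1)) + 10/183 = (-51/8 + √29/8)*(-22 + (7 - 7 - 1)) + 10/183 = (-51/8 + √29/8)*(-22 - 1) + 10/183 = (-51/8 + √29/8)*(-23) + 10/183 = (1173/8 - 23*√29/8) + 10/183 = 214739/1464 - 23*√29/8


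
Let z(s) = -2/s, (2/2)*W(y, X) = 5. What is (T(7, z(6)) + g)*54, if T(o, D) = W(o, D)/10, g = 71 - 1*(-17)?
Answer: 4779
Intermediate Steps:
W(y, X) = 5
g = 88 (g = 71 + 17 = 88)
T(o, D) = ½ (T(o, D) = 5/10 = 5*(⅒) = ½)
(T(7, z(6)) + g)*54 = (½ + 88)*54 = (177/2)*54 = 4779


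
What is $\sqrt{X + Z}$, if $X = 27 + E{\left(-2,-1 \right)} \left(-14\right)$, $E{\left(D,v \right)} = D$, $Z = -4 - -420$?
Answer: $\sqrt{471} \approx 21.703$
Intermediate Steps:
$Z = 416$ ($Z = -4 + 420 = 416$)
$X = 55$ ($X = 27 - -28 = 27 + 28 = 55$)
$\sqrt{X + Z} = \sqrt{55 + 416} = \sqrt{471}$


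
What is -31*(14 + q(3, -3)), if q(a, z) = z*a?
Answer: -155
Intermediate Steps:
q(a, z) = a*z
-31*(14 + q(3, -3)) = -31*(14 + 3*(-3)) = -31*(14 - 9) = -31*5 = -155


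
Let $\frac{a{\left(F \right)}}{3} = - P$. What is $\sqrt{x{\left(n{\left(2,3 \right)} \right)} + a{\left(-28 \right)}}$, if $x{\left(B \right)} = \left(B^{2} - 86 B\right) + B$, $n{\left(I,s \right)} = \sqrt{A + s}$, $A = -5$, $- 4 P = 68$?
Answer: $\sqrt{49 - 85 i \sqrt{2}} \approx 9.4555 - 6.3565 i$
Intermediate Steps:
$P = -17$ ($P = \left(- \frac{1}{4}\right) 68 = -17$)
$n{\left(I,s \right)} = \sqrt{-5 + s}$
$x{\left(B \right)} = B^{2} - 85 B$
$a{\left(F \right)} = 51$ ($a{\left(F \right)} = 3 \left(\left(-1\right) \left(-17\right)\right) = 3 \cdot 17 = 51$)
$\sqrt{x{\left(n{\left(2,3 \right)} \right)} + a{\left(-28 \right)}} = \sqrt{\sqrt{-5 + 3} \left(-85 + \sqrt{-5 + 3}\right) + 51} = \sqrt{\sqrt{-2} \left(-85 + \sqrt{-2}\right) + 51} = \sqrt{i \sqrt{2} \left(-85 + i \sqrt{2}\right) + 51} = \sqrt{51 + i \sqrt{2} \left(-85 + i \sqrt{2}\right)}$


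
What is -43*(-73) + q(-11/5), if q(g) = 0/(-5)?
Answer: 3139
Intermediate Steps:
q(g) = 0 (q(g) = 0*(-1/5) = 0)
-43*(-73) + q(-11/5) = -43*(-73) + 0 = 3139 + 0 = 3139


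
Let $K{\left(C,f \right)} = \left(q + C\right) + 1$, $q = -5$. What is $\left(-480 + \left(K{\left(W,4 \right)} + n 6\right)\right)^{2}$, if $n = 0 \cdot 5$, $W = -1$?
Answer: $235225$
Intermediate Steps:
$K{\left(C,f \right)} = -4 + C$ ($K{\left(C,f \right)} = \left(-5 + C\right) + 1 = -4 + C$)
$n = 0$
$\left(-480 + \left(K{\left(W,4 \right)} + n 6\right)\right)^{2} = \left(-480 + \left(\left(-4 - 1\right) + 0 \cdot 6\right)\right)^{2} = \left(-480 + \left(-5 + 0\right)\right)^{2} = \left(-480 - 5\right)^{2} = \left(-485\right)^{2} = 235225$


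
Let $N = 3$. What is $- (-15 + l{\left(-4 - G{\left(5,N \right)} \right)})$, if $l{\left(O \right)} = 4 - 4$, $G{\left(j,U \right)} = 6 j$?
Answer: $15$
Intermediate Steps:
$l{\left(O \right)} = 0$ ($l{\left(O \right)} = 4 - 4 = 0$)
$- (-15 + l{\left(-4 - G{\left(5,N \right)} \right)}) = - (-15 + 0) = \left(-1\right) \left(-15\right) = 15$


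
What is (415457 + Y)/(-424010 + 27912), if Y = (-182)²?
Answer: -448581/396098 ≈ -1.1325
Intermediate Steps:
Y = 33124
(415457 + Y)/(-424010 + 27912) = (415457 + 33124)/(-424010 + 27912) = 448581/(-396098) = 448581*(-1/396098) = -448581/396098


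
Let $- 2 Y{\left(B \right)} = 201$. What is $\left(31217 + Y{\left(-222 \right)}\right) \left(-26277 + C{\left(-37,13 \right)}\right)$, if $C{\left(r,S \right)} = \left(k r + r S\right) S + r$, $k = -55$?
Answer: $-190184048$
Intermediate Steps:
$Y{\left(B \right)} = - \frac{201}{2}$ ($Y{\left(B \right)} = \left(- \frac{1}{2}\right) 201 = - \frac{201}{2}$)
$C{\left(r,S \right)} = r + S \left(- 55 r + S r\right)$ ($C{\left(r,S \right)} = \left(- 55 r + r S\right) S + r = \left(- 55 r + S r\right) S + r = S \left(- 55 r + S r\right) + r = r + S \left(- 55 r + S r\right)$)
$\left(31217 + Y{\left(-222 \right)}\right) \left(-26277 + C{\left(-37,13 \right)}\right) = \left(31217 - \frac{201}{2}\right) \left(-26277 - 37 \left(1 + 13^{2} - 715\right)\right) = \frac{62233 \left(-26277 - 37 \left(1 + 169 - 715\right)\right)}{2} = \frac{62233 \left(-26277 - -20165\right)}{2} = \frac{62233 \left(-26277 + 20165\right)}{2} = \frac{62233}{2} \left(-6112\right) = -190184048$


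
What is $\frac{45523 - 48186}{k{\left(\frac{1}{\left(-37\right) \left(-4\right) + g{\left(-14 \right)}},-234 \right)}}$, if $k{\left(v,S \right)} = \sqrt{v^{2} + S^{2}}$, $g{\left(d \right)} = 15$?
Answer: $- \frac{434069 \sqrt{1454812165}}{1454812165} \approx -11.38$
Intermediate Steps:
$k{\left(v,S \right)} = \sqrt{S^{2} + v^{2}}$
$\frac{45523 - 48186}{k{\left(\frac{1}{\left(-37\right) \left(-4\right) + g{\left(-14 \right)}},-234 \right)}} = \frac{45523 - 48186}{\sqrt{\left(-234\right)^{2} + \left(\frac{1}{\left(-37\right) \left(-4\right) + 15}\right)^{2}}} = - \frac{2663}{\sqrt{54756 + \left(\frac{1}{148 + 15}\right)^{2}}} = - \frac{2663}{\sqrt{54756 + \left(\frac{1}{163}\right)^{2}}} = - \frac{2663}{\sqrt{54756 + \frac{1}{26569}}} = - \frac{2663}{\sqrt{\frac{1454812165}{26569}}} = - \frac{2663}{\frac{1}{163} \sqrt{1454812165}} = - 2663 \frac{163 \sqrt{1454812165}}{1454812165} = - \frac{434069 \sqrt{1454812165}}{1454812165}$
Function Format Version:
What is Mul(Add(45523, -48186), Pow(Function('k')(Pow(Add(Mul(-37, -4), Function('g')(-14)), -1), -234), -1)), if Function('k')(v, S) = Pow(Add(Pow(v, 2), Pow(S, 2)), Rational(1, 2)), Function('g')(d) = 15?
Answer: Mul(Rational(-434069, 1454812165), Pow(1454812165, Rational(1, 2))) ≈ -11.380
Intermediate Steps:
Function('k')(v, S) = Pow(Add(Pow(S, 2), Pow(v, 2)), Rational(1, 2))
Mul(Add(45523, -48186), Pow(Function('k')(Pow(Add(Mul(-37, -4), Function('g')(-14)), -1), -234), -1)) = Mul(Add(45523, -48186), Pow(Pow(Add(Pow(-234, 2), Pow(Pow(Add(Mul(-37, -4), 15), -1), 2)), Rational(1, 2)), -1)) = Mul(-2663, Pow(Pow(Add(54756, Pow(Pow(Add(148, 15), -1), 2)), Rational(1, 2)), -1)) = Mul(-2663, Pow(Pow(Add(54756, Pow(Pow(163, -1), 2)), Rational(1, 2)), -1)) = Mul(-2663, Pow(Pow(Add(54756, Pow(Rational(1, 163), 2)), Rational(1, 2)), -1)) = Mul(-2663, Pow(Pow(Add(54756, Rational(1, 26569)), Rational(1, 2)), -1)) = Mul(-2663, Pow(Pow(Rational(1454812165, 26569), Rational(1, 2)), -1)) = Mul(-2663, Pow(Mul(Rational(1, 163), Pow(1454812165, Rational(1, 2))), -1)) = Mul(-2663, Mul(Rational(163, 1454812165), Pow(1454812165, Rational(1, 2)))) = Mul(Rational(-434069, 1454812165), Pow(1454812165, Rational(1, 2)))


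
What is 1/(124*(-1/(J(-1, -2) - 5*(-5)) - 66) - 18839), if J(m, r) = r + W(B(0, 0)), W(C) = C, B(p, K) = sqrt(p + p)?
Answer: -23/621653 ≈ -3.6998e-5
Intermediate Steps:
B(p, K) = sqrt(2)*sqrt(p) (B(p, K) = sqrt(2*p) = sqrt(2)*sqrt(p))
J(m, r) = r (J(m, r) = r + sqrt(2)*sqrt(0) = r + sqrt(2)*0 = r + 0 = r)
1/(124*(-1/(J(-1, -2) - 5*(-5)) - 66) - 18839) = 1/(124*(-1/(-2 - 5*(-5)) - 66) - 18839) = 1/(124*(-1/(-2 + 25) - 66) - 18839) = 1/(124*(-1/23 - 66) - 18839) = 1/(124*(-1519/23) - 18839) = 1/(-188356/23 - 18839) = 1/(-621653/23) = -23/621653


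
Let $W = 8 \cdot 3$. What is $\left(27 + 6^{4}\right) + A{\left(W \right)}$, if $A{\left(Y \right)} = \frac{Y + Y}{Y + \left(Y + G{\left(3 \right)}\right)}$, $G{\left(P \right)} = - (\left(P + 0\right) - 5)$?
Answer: $\frac{33099}{25} \approx 1324.0$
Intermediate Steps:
$W = 24$
$G{\left(P \right)} = 5 - P$ ($G{\left(P \right)} = - (P - 5) = - (-5 + P) = 5 - P$)
$A{\left(Y \right)} = \frac{2 Y}{2 + 2 Y}$ ($A{\left(Y \right)} = \frac{Y + Y}{Y + \left(Y + \left(5 - 3\right)\right)} = \frac{2 Y}{Y + \left(Y + \left(5 - 3\right)\right)} = \frac{2 Y}{Y + \left(Y + 2\right)} = \frac{2 Y}{Y + \left(2 + Y\right)} = \frac{2 Y}{2 + 2 Y}$)
$\left(27 + 6^{4}\right) + A{\left(W \right)} = \left(27 + 6^{4}\right) + \frac{24}{1 + 24} = \left(27 + 1296\right) + \frac{24}{25} = 1323 + 24 \cdot \frac{1}{25} = 1323 + \frac{24}{25} = \frac{33099}{25}$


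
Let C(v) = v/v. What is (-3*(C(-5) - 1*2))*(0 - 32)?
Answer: -96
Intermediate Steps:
C(v) = 1
(-3*(C(-5) - 1*2))*(0 - 32) = (-3*(1 - 1*2))*(0 - 32) = -3*(1 - 2)*(-32) = -3*(-1)*(-32) = 3*(-32) = -96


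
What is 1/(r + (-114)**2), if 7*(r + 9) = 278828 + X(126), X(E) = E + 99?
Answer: 7/369962 ≈ 1.8921e-5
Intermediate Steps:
X(E) = 99 + E
r = 278990/7 (r = -9 + (278828 + (99 + 126))/7 = -9 + (278828 + 225)/7 = -9 + (1/7)*279053 = -9 + 279053/7 = 278990/7 ≈ 39856.)
1/(r + (-114)**2) = 1/(278990/7 + (-114)**2) = 1/(278990/7 + 12996) = 1/(369962/7) = 7/369962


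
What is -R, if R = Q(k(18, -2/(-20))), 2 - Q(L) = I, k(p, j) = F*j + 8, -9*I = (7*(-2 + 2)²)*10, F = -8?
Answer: -2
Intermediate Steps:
I = 0 (I = -7*(-2 + 2)²*10/9 = -7*0²*10/9 = -7*0*10/9 = -0*10 = -⅑*0 = 0)
k(p, j) = 8 - 8*j (k(p, j) = -8*j + 8 = 8 - 8*j)
Q(L) = 2 (Q(L) = 2 - 1*0 = 2 + 0 = 2)
R = 2
-R = -1*2 = -2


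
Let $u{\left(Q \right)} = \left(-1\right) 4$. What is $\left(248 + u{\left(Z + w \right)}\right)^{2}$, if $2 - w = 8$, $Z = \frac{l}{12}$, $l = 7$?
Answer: $59536$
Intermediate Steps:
$Z = \frac{7}{12} \approx 0.58333$
$w = -6$ ($w = 2 - 8 = -6$)
$u{\left(Q \right)} = -4$
$\left(248 + u{\left(Z + w \right)}\right)^{2} = \left(248 - 4\right)^{2} = 244^{2} = 59536$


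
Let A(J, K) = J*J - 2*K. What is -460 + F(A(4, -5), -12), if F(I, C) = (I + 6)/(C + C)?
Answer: -1384/3 ≈ -461.33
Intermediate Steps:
A(J, K) = J² - 2*K
F(I, C) = (6 + I)/(2*C) (F(I, C) = (6 + I)/((2*C)) = (6 + I)*(1/(2*C)) = (6 + I)/(2*C))
-460 + F(A(4, -5), -12) = -460 + (½)*(6 + (4² - 2*(-5)))/(-12) = -460 + (½)*(-1/12)*(6 + (16 + 10)) = -460 + (½)*(-1/12)*(6 + 26) = -460 + (½)*(-1/12)*32 = -460 - 4/3 = -1384/3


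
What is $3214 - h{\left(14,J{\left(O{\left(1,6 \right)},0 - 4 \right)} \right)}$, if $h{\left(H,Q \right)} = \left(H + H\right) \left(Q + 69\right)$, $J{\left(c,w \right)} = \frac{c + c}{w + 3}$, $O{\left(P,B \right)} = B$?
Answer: $1618$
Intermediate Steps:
$J{\left(c,w \right)} = \frac{2 c}{3 + w}$
$h{\left(H,Q \right)} = 2 H \left(69 + Q\right)$
$3214 - h{\left(14,J{\left(O{\left(1,6 \right)},0 - 4 \right)} \right)} = 3214 - 2 \cdot 14 \left(69 + 2 \cdot 6 \frac{1}{3 + \left(0 - 4\right)}\right) = 3214 - 2 \cdot 14 \left(69 + 2 \cdot 6 \frac{1}{3 - 4}\right) = 3214 - 2 \cdot 14 \left(69 + 2 \cdot 6 \frac{1}{-1}\right) = 3214 - 2 \cdot 14 \left(69 + 2 \cdot 6 \left(-1\right)\right) = 3214 - 2 \cdot 14 \left(69 - 12\right) = 3214 - 2 \cdot 14 \cdot 57 = 3214 - 1596 = 1618$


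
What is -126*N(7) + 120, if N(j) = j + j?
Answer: -1644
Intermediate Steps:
N(j) = 2*j
-126*N(7) + 120 = -252*7 + 120 = -126*14 + 120 = -1764 + 120 = -1644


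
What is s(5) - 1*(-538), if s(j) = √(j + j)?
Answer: 538 + √10 ≈ 541.16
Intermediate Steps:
s(j) = √2*√j (s(j) = √(2*j) = √2*√j)
s(5) - 1*(-538) = √2*√5 - 1*(-538) = √10 + 538 = 538 + √10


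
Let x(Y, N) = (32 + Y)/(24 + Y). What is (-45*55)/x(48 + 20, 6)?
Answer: -2277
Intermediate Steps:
x(Y, N) = (32 + Y)/(24 + Y)
(-45*55)/x(48 + 20, 6) = (-45*55)/(((32 + (48 + 20))/(24 + (48 + 20)))) = -2475*(24 + 68)/(32 + 68) = -2475/(100/92) = -2475/((1/92)*100) = -2475/25/23 = -2475*23/25 = -2277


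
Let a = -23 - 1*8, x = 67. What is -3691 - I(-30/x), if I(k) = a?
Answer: -3660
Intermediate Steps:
a = -31 (a = -23 - 8 = -31)
I(k) = -31
-3691 - I(-30/x) = -3691 - 1*(-31) = -3691 + 31 = -3660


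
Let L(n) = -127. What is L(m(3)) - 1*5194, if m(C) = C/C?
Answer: -5321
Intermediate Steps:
m(C) = 1
L(m(3)) - 1*5194 = -127 - 1*5194 = -127 - 5194 = -5321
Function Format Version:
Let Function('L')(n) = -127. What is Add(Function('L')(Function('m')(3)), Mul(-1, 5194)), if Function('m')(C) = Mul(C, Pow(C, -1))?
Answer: -5321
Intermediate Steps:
Function('m')(C) = 1
Add(Function('L')(Function('m')(3)), Mul(-1, 5194)) = Add(-127, Mul(-1, 5194)) = Add(-127, -5194) = -5321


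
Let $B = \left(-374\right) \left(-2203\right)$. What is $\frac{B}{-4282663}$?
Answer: $- \frac{74902}{389333} \approx -0.19239$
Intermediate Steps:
$B = 823922$
$\frac{B}{-4282663} = \frac{823922}{-4282663} = 823922 \left(- \frac{1}{4282663}\right) = - \frac{74902}{389333}$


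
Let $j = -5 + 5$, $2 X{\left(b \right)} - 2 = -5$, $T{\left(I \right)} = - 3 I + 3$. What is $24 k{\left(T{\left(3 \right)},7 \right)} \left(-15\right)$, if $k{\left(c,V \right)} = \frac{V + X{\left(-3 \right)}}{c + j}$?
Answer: $330$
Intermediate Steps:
$T{\left(I \right)} = 3 - 3 I$
$X{\left(b \right)} = - \frac{3}{2}$ ($X{\left(b \right)} = 1 + \frac{1}{2} \left(-5\right) = 1 - \frac{5}{2} = - \frac{3}{2}$)
$j = 0$
$k{\left(c,V \right)} = \frac{- \frac{3}{2} + V}{c}$ ($k{\left(c,V \right)} = \frac{V - \frac{3}{2}}{c + 0} = \frac{- \frac{3}{2} + V}{c}$)
$24 k{\left(T{\left(3 \right)},7 \right)} \left(-15\right) = 24 \frac{- \frac{3}{2} + 7}{3 - 9} \left(-15\right) = 24 \frac{1}{3 - 9} \cdot \frac{11}{2} \left(-15\right) = 24 \frac{1}{-6} \cdot \frac{11}{2} \left(-15\right) = 24 \left(\left(- \frac{1}{6}\right) \frac{11}{2}\right) \left(-15\right) = 24 \left(- \frac{11}{12}\right) \left(-15\right) = \left(-22\right) \left(-15\right) = 330$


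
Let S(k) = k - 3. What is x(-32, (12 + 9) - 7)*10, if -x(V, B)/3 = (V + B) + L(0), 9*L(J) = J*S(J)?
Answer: 540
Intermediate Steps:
S(k) = -3 + k
L(J) = J*(-3 + J)/9 (L(J) = (J*(-3 + J))/9 = J*(-3 + J)/9)
x(V, B) = -3*B - 3*V (x(V, B) = -3*((V + B) + (⅑)*0*(-3 + 0)) = -3*((B + V) + (⅑)*0*(-3)) = -3*((B + V) + 0) = -3*(B + V) = -3*B - 3*V)
x(-32, (12 + 9) - 7)*10 = (-3*((12 + 9) - 7) - 3*(-32))*10 = (-3*(21 - 7) + 96)*10 = (-3*14 + 96)*10 = (-42 + 96)*10 = 54*10 = 540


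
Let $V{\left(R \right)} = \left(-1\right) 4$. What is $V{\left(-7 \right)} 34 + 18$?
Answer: $-118$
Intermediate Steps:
$V{\left(R \right)} = -4$
$V{\left(-7 \right)} 34 + 18 = \left(-4\right) 34 + 18 = -136 + 18 = -118$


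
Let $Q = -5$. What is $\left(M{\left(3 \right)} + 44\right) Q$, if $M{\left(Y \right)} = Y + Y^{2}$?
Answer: $-280$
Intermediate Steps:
$\left(M{\left(3 \right)} + 44\right) Q = \left(3 \left(1 + 3\right) + 44\right) \left(-5\right) = \left(3 \cdot 4 + 44\right) \left(-5\right) = \left(12 + 44\right) \left(-5\right) = 56 \left(-5\right) = -280$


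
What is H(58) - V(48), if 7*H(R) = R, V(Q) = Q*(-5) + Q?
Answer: 1402/7 ≈ 200.29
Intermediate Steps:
V(Q) = -4*Q (V(Q) = -5*Q + Q = -4*Q)
H(R) = R/7
H(58) - V(48) = (⅐)*58 - (-4)*48 = 58/7 - 1*(-192) = 58/7 + 192 = 1402/7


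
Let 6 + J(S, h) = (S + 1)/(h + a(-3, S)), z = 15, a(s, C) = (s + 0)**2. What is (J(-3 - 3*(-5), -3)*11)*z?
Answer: -1265/2 ≈ -632.50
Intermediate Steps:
a(s, C) = s**2
J(S, h) = -6 + (1 + S)/(9 + h) (J(S, h) = -6 + (S + 1)/(h + (-3)**2) = -6 + (1 + S)/(h + 9) = -6 + (1 + S)/(9 + h))
(J(-3 - 3*(-5), -3)*11)*z = (((-53 + (-3 - 3*(-5)) - 6*(-3))/(9 - 3))*11)*15 = (((-53 + (-3 + 15) + 18)/6)*11)*15 = (((-53 + 12 + 18)/6)*11)*15 = (((1/6)*(-23))*11)*15 = -23/6*11*15 = -253/6*15 = -1265/2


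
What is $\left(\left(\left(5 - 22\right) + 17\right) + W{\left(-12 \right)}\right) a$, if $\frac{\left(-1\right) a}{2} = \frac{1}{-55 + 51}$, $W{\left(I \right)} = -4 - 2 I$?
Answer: $10$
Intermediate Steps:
$a = \frac{1}{2}$ ($a = - \frac{2}{-55 + 51} = - \frac{2}{-4} = \left(-2\right) \left(- \frac{1}{4}\right) = \frac{1}{2} \approx 0.5$)
$\left(\left(\left(5 - 22\right) + 17\right) + W{\left(-12 \right)}\right) a = \left(\left(\left(5 - 22\right) + 17\right) - -20\right) \frac{1}{2} = \left(\left(-17 + 17\right) + \left(-4 + 24\right)\right) \frac{1}{2} = \left(0 + 20\right) \frac{1}{2} = 20 \cdot \frac{1}{2} = 10$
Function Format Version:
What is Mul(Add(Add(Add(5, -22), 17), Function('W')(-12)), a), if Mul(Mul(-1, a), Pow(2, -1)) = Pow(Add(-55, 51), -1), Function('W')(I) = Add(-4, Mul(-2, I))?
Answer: 10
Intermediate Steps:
a = Rational(1, 2) (a = Mul(-2, Pow(Add(-55, 51), -1)) = Mul(-2, Pow(-4, -1)) = Mul(-2, Rational(-1, 4)) = Rational(1, 2) ≈ 0.50000)
Mul(Add(Add(Add(5, -22), 17), Function('W')(-12)), a) = Mul(Add(Add(Add(5, -22), 17), Add(-4, Mul(-2, -12))), Rational(1, 2)) = Mul(Add(Add(-17, 17), Add(-4, 24)), Rational(1, 2)) = Mul(Add(0, 20), Rational(1, 2)) = Mul(20, Rational(1, 2)) = 10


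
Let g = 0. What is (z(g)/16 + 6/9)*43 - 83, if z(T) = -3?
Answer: -2995/48 ≈ -62.396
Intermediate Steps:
(z(g)/16 + 6/9)*43 - 83 = (-3/16 + 6/9)*43 - 83 = (-3*1/16 + 6*(1/9))*43 - 83 = (-3/16 + 2/3)*43 - 83 = (23/48)*43 - 83 = 989/48 - 83 = -2995/48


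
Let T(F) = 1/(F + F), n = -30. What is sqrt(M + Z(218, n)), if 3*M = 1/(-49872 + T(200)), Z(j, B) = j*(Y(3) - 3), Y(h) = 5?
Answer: 2*sqrt(390393438508455681)/59846397 ≈ 20.881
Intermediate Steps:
T(F) = 1/(2*F)
Z(j, B) = 2*j (Z(j, B) = j*(5 - 3) = j*2 = 2*j)
M = -400/59846397 (M = 1/(3*(-49872 + (1/2)/200)) = 1/(3*(-49872 + (1/2)*(1/200))) = 1/(3*(-49872 + 1/400)) = 1/(3*(-19948799/400)) = (1/3)*(-400/19948799) = -400/59846397 ≈ -6.6838e-6)
sqrt(M + Z(218, n)) = sqrt(-400/59846397 + 2*218) = sqrt(-400/59846397 + 436) = sqrt(26093028692/59846397) = 2*sqrt(390393438508455681)/59846397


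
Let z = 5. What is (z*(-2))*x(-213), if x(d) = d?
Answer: 2130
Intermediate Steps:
(z*(-2))*x(-213) = (5*(-2))*(-213) = -10*(-213) = 2130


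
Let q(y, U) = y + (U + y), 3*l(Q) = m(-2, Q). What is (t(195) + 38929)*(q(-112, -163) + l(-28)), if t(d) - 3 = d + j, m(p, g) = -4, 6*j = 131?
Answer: -273650345/18 ≈ -1.5203e+7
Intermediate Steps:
j = 131/6 (j = (⅙)*131 = 131/6 ≈ 21.833)
l(Q) = -4/3 (l(Q) = (⅓)*(-4) = -4/3)
q(y, U) = U + 2*y
t(d) = 149/6 + d (t(d) = 3 + (d + 131/6) = 3 + (131/6 + d) = 149/6 + d)
(t(195) + 38929)*(q(-112, -163) + l(-28)) = ((149/6 + 195) + 38929)*((-163 + 2*(-112)) - 4/3) = (1319/6 + 38929)*((-163 - 224) - 4/3) = 234893*(-387 - 4/3)/6 = (234893/6)*(-1165/3) = -273650345/18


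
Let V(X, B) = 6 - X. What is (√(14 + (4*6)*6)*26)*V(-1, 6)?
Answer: 182*√158 ≈ 2287.7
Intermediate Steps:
(√(14 + (4*6)*6)*26)*V(-1, 6) = (√(14 + (4*6)*6)*26)*(6 - 1*(-1)) = (√(14 + 24*6)*26)*(6 + 1) = (√(14 + 144)*26)*7 = (√158*26)*7 = (26*√158)*7 = 182*√158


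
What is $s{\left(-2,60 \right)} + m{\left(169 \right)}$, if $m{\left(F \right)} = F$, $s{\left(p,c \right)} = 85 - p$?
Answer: $256$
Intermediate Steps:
$s{\left(-2,60 \right)} + m{\left(169 \right)} = \left(85 - -2\right) + 169 = \left(85 + 2\right) + 169 = 87 + 169 = 256$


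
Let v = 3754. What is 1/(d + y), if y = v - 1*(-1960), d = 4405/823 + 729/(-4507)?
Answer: 3709261/21213970722 ≈ 0.00017485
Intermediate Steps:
d = 19253368/3709261 (d = 4405*(1/823) + 729*(-1/4507) = 4405/823 - 729/4507 = 19253368/3709261 ≈ 5.1906)
y = 5714 (y = 3754 - 1*(-1960) = 3754 + 1960 = 5714)
1/(d + y) = 1/(19253368/3709261 + 5714) = 1/(21213970722/3709261) = 3709261/21213970722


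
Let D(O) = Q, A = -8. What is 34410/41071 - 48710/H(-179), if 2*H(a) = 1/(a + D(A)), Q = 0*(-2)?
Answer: 716203525190/41071 ≈ 1.7438e+7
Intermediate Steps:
Q = 0
D(O) = 0
H(a) = 1/(2*a) (H(a) = 1/(2*(a + 0)) = 1/(2*a))
34410/41071 - 48710/H(-179) = 34410/41071 - 48710/((½)/(-179)) = 34410*(1/41071) - 48710/((½)*(-1/179)) = 34410/41071 - 48710/(-1/358) = 34410/41071 - 48710*(-358) = 34410/41071 + 17438180 = 716203525190/41071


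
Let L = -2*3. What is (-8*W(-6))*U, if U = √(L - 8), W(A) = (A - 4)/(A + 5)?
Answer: -80*I*√14 ≈ -299.33*I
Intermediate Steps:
L = -6
W(A) = (-4 + A)/(5 + A)
U = I*√14 (U = √(-6 - 8) = √(-14) = I*√14 ≈ 3.7417*I)
(-8*W(-6))*U = (-8*(-4 - 6)/(5 - 6))*(I*√14) = (-8*(-10)/(-1))*(I*√14) = (-(-8)*(-10))*(I*√14) = (-8*10)*(I*√14) = -80*I*√14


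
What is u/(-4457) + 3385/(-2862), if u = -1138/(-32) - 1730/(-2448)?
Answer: -2065941653/1734807024 ≈ -1.1909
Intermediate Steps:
u = 88787/2448 (u = -1138*(-1/32) - 1730*(-1/2448) = 569/16 + 865/1224 = 88787/2448 ≈ 36.269)
u/(-4457) + 3385/(-2862) = (88787/2448)/(-4457) + 3385/(-2862) = (88787/2448)*(-1/4457) + 3385*(-1/2862) = -88787/10910736 - 3385/2862 = -2065941653/1734807024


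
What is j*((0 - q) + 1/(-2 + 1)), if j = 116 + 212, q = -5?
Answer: 1312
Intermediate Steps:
j = 328
j*((0 - q) + 1/(-2 + 1)) = 328*((0 - 1*(-5)) + 1/(-2 + 1)) = 328*((0 + 5) + 1/(-1)) = 328*(5 - 1) = 328*4 = 1312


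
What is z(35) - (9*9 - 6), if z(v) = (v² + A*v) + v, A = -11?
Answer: 800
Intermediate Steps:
z(v) = v² - 10*v (z(v) = (v² - 11*v) + v = v² - 10*v)
z(35) - (9*9 - 6) = 35*(-10 + 35) - (9*9 - 6) = 35*25 - (81 - 6) = 875 - 1*75 = 875 - 75 = 800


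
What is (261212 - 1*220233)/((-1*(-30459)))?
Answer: 40979/30459 ≈ 1.3454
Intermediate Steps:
(261212 - 1*220233)/((-1*(-30459))) = (261212 - 220233)/30459 = 40979*(1/30459) = 40979/30459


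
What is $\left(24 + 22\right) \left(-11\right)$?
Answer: $-506$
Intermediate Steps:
$\left(24 + 22\right) \left(-11\right) = 46 \left(-11\right) = -506$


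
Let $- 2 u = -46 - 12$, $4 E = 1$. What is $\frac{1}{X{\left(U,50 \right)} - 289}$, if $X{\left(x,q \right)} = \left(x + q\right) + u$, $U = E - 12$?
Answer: $- \frac{4}{887} \approx -0.0045096$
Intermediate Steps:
$E = \frac{1}{4}$ ($E = \frac{1}{4} \cdot 1 = \frac{1}{4} \approx 0.25$)
$u = 29$ ($u = - \frac{-46 - 12}{2} = \left(- \frac{1}{2}\right) \left(-58\right) = 29$)
$U = - \frac{47}{4}$ ($U = \frac{1}{4} - 12 = - \frac{47}{4} \approx -11.75$)
$X{\left(x,q \right)} = 29 + q + x$ ($X{\left(x,q \right)} = \left(x + q\right) + 29 = \left(q + x\right) + 29 = 29 + q + x$)
$\frac{1}{X{\left(U,50 \right)} - 289} = \frac{1}{\left(29 + 50 - \frac{47}{4}\right) - 289} = \frac{1}{\frac{269}{4} - 289} = \frac{1}{- \frac{887}{4}} = - \frac{4}{887}$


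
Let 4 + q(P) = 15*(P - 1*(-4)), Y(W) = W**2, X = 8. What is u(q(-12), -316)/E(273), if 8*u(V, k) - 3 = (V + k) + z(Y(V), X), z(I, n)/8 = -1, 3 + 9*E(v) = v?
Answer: -89/48 ≈ -1.8542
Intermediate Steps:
E(v) = -1/3 + v/9
z(I, n) = -8 (z(I, n) = 8*(-1) = -8)
q(P) = 56 + 15*P (q(P) = -4 + 15*(P - 1*(-4)) = -4 + 15*(P + 4) = -4 + 15*(4 + P) = -4 + (60 + 15*P) = 56 + 15*P)
u(V, k) = -5/8 + V/8 + k/8 (u(V, k) = 3/8 + ((V + k) - 8)/8 = 3/8 + (-8 + V + k)/8 = 3/8 + (-1 + V/8 + k/8) = -5/8 + V/8 + k/8)
u(q(-12), -316)/E(273) = (-5/8 + (56 + 15*(-12))/8 + (1/8)*(-316))/(-1/3 + (1/9)*273) = (-5/8 + (56 - 180)/8 - 79/2)/(-1/3 + 91/3) = (-5/8 + (1/8)*(-124) - 79/2)/30 = (-5/8 - 31/2 - 79/2)*(1/30) = -445/8*1/30 = -89/48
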